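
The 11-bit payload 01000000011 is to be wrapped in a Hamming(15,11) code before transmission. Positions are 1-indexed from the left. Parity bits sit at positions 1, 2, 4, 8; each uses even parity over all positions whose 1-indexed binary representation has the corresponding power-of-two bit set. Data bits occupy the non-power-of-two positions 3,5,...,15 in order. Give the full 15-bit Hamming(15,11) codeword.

000110000000011

Place data bits at non-power-of-two positions: b3=0, b5=1, b6=0, b7=0, b9=0, b10=0, b11=0, b12=0, b13=0, b14=1, b15=1.
p1 = XOR of data positions {3,5,7,9,11,13,15} = 0⊕1⊕0⊕0⊕0⊕0⊕1 = 0
p2 = XOR of data positions {3,6,7,10,11,14,15} = 0⊕0⊕0⊕0⊕0⊕1⊕1 = 0
p4 = XOR of data positions {5,6,7,12,13,14,15} = 1⊕0⊕0⊕0⊕0⊕1⊕1 = 1
p8 = XOR of data positions {9,10,11,12,13,14,15} = 0⊕0⊕0⊕0⊕0⊕1⊕1 = 0
Codeword b1..b15 = 000110000000011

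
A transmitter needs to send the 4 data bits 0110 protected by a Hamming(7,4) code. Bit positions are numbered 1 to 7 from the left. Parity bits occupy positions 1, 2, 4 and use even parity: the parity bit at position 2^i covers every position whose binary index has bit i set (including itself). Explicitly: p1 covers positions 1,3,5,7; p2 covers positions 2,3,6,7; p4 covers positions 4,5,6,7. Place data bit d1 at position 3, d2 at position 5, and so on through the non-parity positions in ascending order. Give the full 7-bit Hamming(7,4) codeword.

Place data bits at non-power-of-two positions: b3=0, b5=1, b6=1, b7=0.
p1 = XOR of data positions {3,5,7} = 0⊕1⊕0 = 1
p2 = XOR of data positions {3,6,7} = 0⊕1⊕0 = 1
p4 = XOR of data positions {5,6,7} = 1⊕1⊕0 = 0
Codeword b1..b7 = 1100110

1100110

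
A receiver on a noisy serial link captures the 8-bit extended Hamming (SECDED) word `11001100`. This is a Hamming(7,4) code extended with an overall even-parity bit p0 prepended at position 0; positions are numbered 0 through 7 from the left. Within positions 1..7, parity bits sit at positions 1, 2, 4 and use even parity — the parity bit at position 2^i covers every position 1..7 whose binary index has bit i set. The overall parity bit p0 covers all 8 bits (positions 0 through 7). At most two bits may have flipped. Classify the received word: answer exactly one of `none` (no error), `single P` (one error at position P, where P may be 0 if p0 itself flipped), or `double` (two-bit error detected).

none

s1: b1⊕b3⊕b5⊕b7 = 1⊕0⊕1⊕0 = 0
s2: b2⊕b3⊕b6⊕b7 = 0⊕0⊕0⊕0 = 0
s4: b4⊕b5⊕b6⊕b7 = 1⊕1⊕0⊕0 = 0
Syndrome (s4...s1) = 000 → position 0 (no error).
Overall parity (XOR of all 8 bits, including p0): 1⊕1⊕0⊕0⊕1⊕1⊕0⊕0 = 0
Overall=0, syndrome position=0 → no error.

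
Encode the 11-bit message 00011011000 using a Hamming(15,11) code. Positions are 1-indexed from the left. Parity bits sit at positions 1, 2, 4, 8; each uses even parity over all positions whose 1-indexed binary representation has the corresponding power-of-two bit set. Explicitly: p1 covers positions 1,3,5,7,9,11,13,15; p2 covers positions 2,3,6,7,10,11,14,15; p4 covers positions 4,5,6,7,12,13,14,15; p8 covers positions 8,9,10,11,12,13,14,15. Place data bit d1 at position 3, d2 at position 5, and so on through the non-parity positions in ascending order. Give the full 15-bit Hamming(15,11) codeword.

Place data bits at non-power-of-two positions: b3=0, b5=0, b6=0, b7=1, b9=1, b10=0, b11=1, b12=1, b13=0, b14=0, b15=0.
p1 = XOR of data positions {3,5,7,9,11,13,15} = 0⊕0⊕1⊕1⊕1⊕0⊕0 = 1
p2 = XOR of data positions {3,6,7,10,11,14,15} = 0⊕0⊕1⊕0⊕1⊕0⊕0 = 0
p4 = XOR of data positions {5,6,7,12,13,14,15} = 0⊕0⊕1⊕1⊕0⊕0⊕0 = 0
p8 = XOR of data positions {9,10,11,12,13,14,15} = 1⊕0⊕1⊕1⊕0⊕0⊕0 = 1
Codeword b1..b15 = 100000111011000

100000111011000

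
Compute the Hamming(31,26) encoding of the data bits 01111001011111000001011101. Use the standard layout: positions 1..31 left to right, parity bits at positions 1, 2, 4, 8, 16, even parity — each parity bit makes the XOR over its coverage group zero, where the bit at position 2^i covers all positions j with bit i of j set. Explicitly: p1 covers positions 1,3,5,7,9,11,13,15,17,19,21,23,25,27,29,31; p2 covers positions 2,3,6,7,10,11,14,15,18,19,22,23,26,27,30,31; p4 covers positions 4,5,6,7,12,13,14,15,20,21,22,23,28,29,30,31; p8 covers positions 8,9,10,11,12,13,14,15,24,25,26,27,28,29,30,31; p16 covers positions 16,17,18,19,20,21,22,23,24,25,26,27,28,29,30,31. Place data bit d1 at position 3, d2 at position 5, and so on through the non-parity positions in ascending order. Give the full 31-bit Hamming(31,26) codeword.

Place data bits at non-power-of-two positions: b3=0, b5=1, b6=1, b7=1, b9=1, b10=0, b11=0, b12=1, b13=0, b14=1, b15=1, b17=1, b18=1, b19=1, b20=0, b21=0, b22=0, b23=0, b24=0, b25=1, b26=0, b27=1, b28=1, b29=1, b30=0, b31=1.
p1 = XOR of data positions {3,5,7,9,11,13,15,17,19,21,23,25,27,29,31} = 0⊕1⊕1⊕1⊕0⊕0⊕1⊕1⊕1⊕0⊕0⊕1⊕1⊕1⊕1 = 0
p2 = XOR of data positions {3,6,7,10,11,14,15,18,19,22,23,26,27,30,31} = 0⊕1⊕1⊕0⊕0⊕1⊕1⊕1⊕1⊕0⊕0⊕0⊕1⊕0⊕1 = 0
p4 = XOR of data positions {5,6,7,12,13,14,15,20,21,22,23,28,29,30,31} = 1⊕1⊕1⊕1⊕0⊕1⊕1⊕0⊕0⊕0⊕0⊕1⊕1⊕0⊕1 = 1
p8 = XOR of data positions {9,10,11,12,13,14,15,24,25,26,27,28,29,30,31} = 1⊕0⊕0⊕1⊕0⊕1⊕1⊕0⊕1⊕0⊕1⊕1⊕1⊕0⊕1 = 1
p16 = XOR of data positions {17,18,19,20,21,22,23,24,25,26,27,28,29,30,31} = 1⊕1⊕1⊕0⊕0⊕0⊕0⊕0⊕1⊕0⊕1⊕1⊕1⊕0⊕1 = 0
Codeword b1..b31 = 0001111110010110111000001011101

0001111110010110111000001011101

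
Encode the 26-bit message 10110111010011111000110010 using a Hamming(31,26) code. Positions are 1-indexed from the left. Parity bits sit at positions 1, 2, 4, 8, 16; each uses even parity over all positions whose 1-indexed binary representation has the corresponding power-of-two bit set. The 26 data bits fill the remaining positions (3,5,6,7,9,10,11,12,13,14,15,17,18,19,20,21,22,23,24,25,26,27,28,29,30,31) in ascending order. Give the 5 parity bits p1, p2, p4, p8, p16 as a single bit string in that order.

00010

Place data bits at non-power-of-two positions: b3=1, b5=0, b6=1, b7=1, b9=0, b10=1, b11=1, b12=1, b13=0, b14=1, b15=0, b17=0, b18=1, b19=1, b20=1, b21=1, b22=1, b23=0, b24=0, b25=0, b26=1, b27=1, b28=0, b29=0, b30=1, b31=0.
p1 = XOR of data positions {3,5,7,9,11,13,15,17,19,21,23,25,27,29,31} = 1⊕0⊕1⊕0⊕1⊕0⊕0⊕0⊕1⊕1⊕0⊕0⊕1⊕0⊕0 = 0
p2 = XOR of data positions {3,6,7,10,11,14,15,18,19,22,23,26,27,30,31} = 1⊕1⊕1⊕1⊕1⊕1⊕0⊕1⊕1⊕1⊕0⊕1⊕1⊕1⊕0 = 0
p4 = XOR of data positions {5,6,7,12,13,14,15,20,21,22,23,28,29,30,31} = 0⊕1⊕1⊕1⊕0⊕1⊕0⊕1⊕1⊕1⊕0⊕0⊕0⊕1⊕0 = 0
p8 = XOR of data positions {9,10,11,12,13,14,15,24,25,26,27,28,29,30,31} = 0⊕1⊕1⊕1⊕0⊕1⊕0⊕0⊕0⊕1⊕1⊕0⊕0⊕1⊕0 = 1
p16 = XOR of data positions {17,18,19,20,21,22,23,24,25,26,27,28,29,30,31} = 0⊕1⊕1⊕1⊕1⊕1⊕0⊕0⊕0⊕1⊕1⊕0⊕0⊕1⊕0 = 0
Parity bits p1,p2,p4,p8,p16 = 00010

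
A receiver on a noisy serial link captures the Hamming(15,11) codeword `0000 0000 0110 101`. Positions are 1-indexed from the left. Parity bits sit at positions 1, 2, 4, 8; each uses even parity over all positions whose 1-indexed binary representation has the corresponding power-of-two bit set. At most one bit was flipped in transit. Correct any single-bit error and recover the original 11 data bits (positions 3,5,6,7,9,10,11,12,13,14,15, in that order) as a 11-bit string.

10000110101

s1: b1⊕b3⊕b5⊕b7⊕b9⊕b11⊕b13⊕b15 = 0⊕0⊕0⊕0⊕0⊕1⊕1⊕1 = 1
s2: b2⊕b3⊕b6⊕b7⊕b10⊕b11⊕b14⊕b15 = 0⊕0⊕0⊕0⊕1⊕1⊕0⊕1 = 1
s4: b4⊕b5⊕b6⊕b7⊕b12⊕b13⊕b14⊕b15 = 0⊕0⊕0⊕0⊕0⊕1⊕0⊕1 = 0
s8: b8⊕b9⊕b10⊕b11⊕b12⊕b13⊕b14⊕b15 = 0⊕0⊕1⊕1⊕0⊕1⊕0⊕1 = 0
Syndrome (s8...s1) = 0011 → position 3.
Flip bit 3: corrected codeword = 001000000110101
Data bits at positions 3,5,6,7,9,10,11,12,13,14,15: 10000110101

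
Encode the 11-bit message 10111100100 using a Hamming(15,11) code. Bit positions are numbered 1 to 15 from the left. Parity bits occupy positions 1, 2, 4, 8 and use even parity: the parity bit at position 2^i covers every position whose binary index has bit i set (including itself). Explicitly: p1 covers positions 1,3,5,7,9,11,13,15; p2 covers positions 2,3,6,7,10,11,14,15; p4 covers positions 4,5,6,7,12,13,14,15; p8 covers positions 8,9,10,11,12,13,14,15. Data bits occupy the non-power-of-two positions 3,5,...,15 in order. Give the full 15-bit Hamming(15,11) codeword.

001101111100100

Place data bits at non-power-of-two positions: b3=1, b5=0, b6=1, b7=1, b9=1, b10=1, b11=0, b12=0, b13=1, b14=0, b15=0.
p1 = XOR of data positions {3,5,7,9,11,13,15} = 1⊕0⊕1⊕1⊕0⊕1⊕0 = 0
p2 = XOR of data positions {3,6,7,10,11,14,15} = 1⊕1⊕1⊕1⊕0⊕0⊕0 = 0
p4 = XOR of data positions {5,6,7,12,13,14,15} = 0⊕1⊕1⊕0⊕1⊕0⊕0 = 1
p8 = XOR of data positions {9,10,11,12,13,14,15} = 1⊕1⊕0⊕0⊕1⊕0⊕0 = 1
Codeword b1..b15 = 001101111100100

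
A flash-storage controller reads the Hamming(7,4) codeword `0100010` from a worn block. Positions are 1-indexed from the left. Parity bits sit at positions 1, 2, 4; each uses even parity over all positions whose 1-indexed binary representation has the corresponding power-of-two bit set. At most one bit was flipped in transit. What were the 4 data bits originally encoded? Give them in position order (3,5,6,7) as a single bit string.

0010

s1: b1⊕b3⊕b5⊕b7 = 0⊕0⊕0⊕0 = 0
s2: b2⊕b3⊕b6⊕b7 = 1⊕0⊕1⊕0 = 0
s4: b4⊕b5⊕b6⊕b7 = 0⊕0⊕1⊕0 = 1
Syndrome (s4...s1) = 100 → position 4.
Flip bit 4: corrected codeword = 0101010
Data bits at positions 3,5,6,7: 0010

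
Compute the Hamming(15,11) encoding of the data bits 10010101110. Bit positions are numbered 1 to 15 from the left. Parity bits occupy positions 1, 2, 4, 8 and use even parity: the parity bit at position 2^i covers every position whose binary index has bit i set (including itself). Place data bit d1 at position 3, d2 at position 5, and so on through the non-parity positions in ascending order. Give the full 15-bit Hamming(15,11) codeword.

Place data bits at non-power-of-two positions: b3=1, b5=0, b6=0, b7=1, b9=0, b10=1, b11=0, b12=1, b13=1, b14=1, b15=0.
p1 = XOR of data positions {3,5,7,9,11,13,15} = 1⊕0⊕1⊕0⊕0⊕1⊕0 = 1
p2 = XOR of data positions {3,6,7,10,11,14,15} = 1⊕0⊕1⊕1⊕0⊕1⊕0 = 0
p4 = XOR of data positions {5,6,7,12,13,14,15} = 0⊕0⊕1⊕1⊕1⊕1⊕0 = 0
p8 = XOR of data positions {9,10,11,12,13,14,15} = 0⊕1⊕0⊕1⊕1⊕1⊕0 = 0
Codeword b1..b15 = 101000100101110

101000100101110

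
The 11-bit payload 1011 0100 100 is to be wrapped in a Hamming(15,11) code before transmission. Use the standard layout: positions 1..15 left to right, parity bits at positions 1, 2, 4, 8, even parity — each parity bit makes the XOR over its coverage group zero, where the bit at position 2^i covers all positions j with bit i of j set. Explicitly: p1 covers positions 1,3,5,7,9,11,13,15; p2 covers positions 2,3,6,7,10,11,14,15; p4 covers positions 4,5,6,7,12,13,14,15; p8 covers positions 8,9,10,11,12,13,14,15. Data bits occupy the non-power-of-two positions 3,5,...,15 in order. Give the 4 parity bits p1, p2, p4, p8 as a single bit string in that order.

Place data bits at non-power-of-two positions: b3=1, b5=0, b6=1, b7=1, b9=0, b10=1, b11=0, b12=0, b13=1, b14=0, b15=0.
p1 = XOR of data positions {3,5,7,9,11,13,15} = 1⊕0⊕1⊕0⊕0⊕1⊕0 = 1
p2 = XOR of data positions {3,6,7,10,11,14,15} = 1⊕1⊕1⊕1⊕0⊕0⊕0 = 0
p4 = XOR of data positions {5,6,7,12,13,14,15} = 0⊕1⊕1⊕0⊕1⊕0⊕0 = 1
p8 = XOR of data positions {9,10,11,12,13,14,15} = 0⊕1⊕0⊕0⊕1⊕0⊕0 = 0
Parity bits p1,p2,p4,p8 = 1010

1010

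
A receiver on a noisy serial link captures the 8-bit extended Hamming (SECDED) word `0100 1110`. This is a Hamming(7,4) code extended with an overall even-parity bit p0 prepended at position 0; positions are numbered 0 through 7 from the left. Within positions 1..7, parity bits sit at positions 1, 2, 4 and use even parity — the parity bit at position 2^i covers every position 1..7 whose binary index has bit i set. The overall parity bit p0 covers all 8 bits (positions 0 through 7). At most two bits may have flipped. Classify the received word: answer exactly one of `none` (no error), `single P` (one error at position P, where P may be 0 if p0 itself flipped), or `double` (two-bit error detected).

double

s1: b1⊕b3⊕b5⊕b7 = 1⊕0⊕1⊕0 = 0
s2: b2⊕b3⊕b6⊕b7 = 0⊕0⊕1⊕0 = 1
s4: b4⊕b5⊕b6⊕b7 = 1⊕1⊕1⊕0 = 1
Syndrome (s4...s1) = 110 → position 6.
Overall parity (XOR of all 8 bits, including p0): 0⊕1⊕0⊕0⊕1⊕1⊕1⊕0 = 0
Overall=0, syndrome position=6 → double-bit error detected (uncorrectable).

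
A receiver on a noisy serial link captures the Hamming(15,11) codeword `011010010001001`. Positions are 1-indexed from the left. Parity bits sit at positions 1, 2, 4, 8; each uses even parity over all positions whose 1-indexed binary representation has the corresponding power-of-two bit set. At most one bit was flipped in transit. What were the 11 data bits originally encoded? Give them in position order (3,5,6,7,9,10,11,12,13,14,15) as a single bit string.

11000001000

s1: b1⊕b3⊕b5⊕b7⊕b9⊕b11⊕b13⊕b15 = 0⊕1⊕1⊕0⊕0⊕0⊕0⊕1 = 1
s2: b2⊕b3⊕b6⊕b7⊕b10⊕b11⊕b14⊕b15 = 1⊕1⊕0⊕0⊕0⊕0⊕0⊕1 = 1
s4: b4⊕b5⊕b6⊕b7⊕b12⊕b13⊕b14⊕b15 = 0⊕1⊕0⊕0⊕1⊕0⊕0⊕1 = 1
s8: b8⊕b9⊕b10⊕b11⊕b12⊕b13⊕b14⊕b15 = 1⊕0⊕0⊕0⊕1⊕0⊕0⊕1 = 1
Syndrome (s8...s1) = 1111 → position 15.
Flip bit 15: corrected codeword = 011010010001000
Data bits at positions 3,5,6,7,9,10,11,12,13,14,15: 11000001000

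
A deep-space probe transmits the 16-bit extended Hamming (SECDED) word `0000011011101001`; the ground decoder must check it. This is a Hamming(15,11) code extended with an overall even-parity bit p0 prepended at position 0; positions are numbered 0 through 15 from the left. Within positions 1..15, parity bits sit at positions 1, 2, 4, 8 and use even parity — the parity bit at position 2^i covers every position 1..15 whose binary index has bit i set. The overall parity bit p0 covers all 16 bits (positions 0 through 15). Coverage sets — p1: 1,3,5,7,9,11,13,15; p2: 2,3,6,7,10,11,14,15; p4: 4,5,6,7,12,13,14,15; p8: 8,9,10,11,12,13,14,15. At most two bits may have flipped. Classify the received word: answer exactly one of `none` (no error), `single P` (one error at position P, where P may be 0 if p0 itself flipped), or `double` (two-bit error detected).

s1: b1⊕b3⊕b5⊕b7⊕b9⊕b11⊕b13⊕b15 = 0⊕0⊕1⊕0⊕1⊕0⊕0⊕1 = 1
s2: b2⊕b3⊕b6⊕b7⊕b10⊕b11⊕b14⊕b15 = 0⊕0⊕1⊕0⊕1⊕0⊕0⊕1 = 1
s4: b4⊕b5⊕b6⊕b7⊕b12⊕b13⊕b14⊕b15 = 0⊕1⊕1⊕0⊕1⊕0⊕0⊕1 = 0
s8: b8⊕b9⊕b10⊕b11⊕b12⊕b13⊕b14⊕b15 = 1⊕1⊕1⊕0⊕1⊕0⊕0⊕1 = 1
Syndrome (s8...s1) = 1011 → position 11.
Overall parity (XOR of all 16 bits, including p0): 0⊕0⊕0⊕0⊕0⊕1⊕1⊕0⊕1⊕1⊕1⊕0⊕1⊕0⊕0⊕1 = 1
Overall=1, syndrome position=11 → single-bit error at position 11.

single 11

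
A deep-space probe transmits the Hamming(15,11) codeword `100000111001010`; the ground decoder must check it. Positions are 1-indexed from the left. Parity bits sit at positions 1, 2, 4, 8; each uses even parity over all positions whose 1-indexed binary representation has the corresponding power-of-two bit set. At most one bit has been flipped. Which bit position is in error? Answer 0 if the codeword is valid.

s1: b1⊕b3⊕b5⊕b7⊕b9⊕b11⊕b13⊕b15 = 1⊕0⊕0⊕1⊕1⊕0⊕0⊕0 = 1
s2: b2⊕b3⊕b6⊕b7⊕b10⊕b11⊕b14⊕b15 = 0⊕0⊕0⊕1⊕0⊕0⊕1⊕0 = 0
s4: b4⊕b5⊕b6⊕b7⊕b12⊕b13⊕b14⊕b15 = 0⊕0⊕0⊕1⊕1⊕0⊕1⊕0 = 1
s8: b8⊕b9⊕b10⊕b11⊕b12⊕b13⊕b14⊕b15 = 1⊕1⊕0⊕0⊕1⊕0⊕1⊕0 = 0
Syndrome (s8...s1) = 0101 → position 5.

5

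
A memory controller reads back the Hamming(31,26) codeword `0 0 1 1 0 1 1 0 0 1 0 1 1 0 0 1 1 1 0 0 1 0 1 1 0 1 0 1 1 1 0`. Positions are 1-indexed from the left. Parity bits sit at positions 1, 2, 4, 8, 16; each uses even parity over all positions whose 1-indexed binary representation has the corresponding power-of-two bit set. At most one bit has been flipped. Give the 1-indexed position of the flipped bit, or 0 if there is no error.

1

s1: b1⊕b3⊕b5⊕b7⊕b9⊕b11⊕b13⊕b15⊕b17⊕b19⊕b21⊕b23⊕b25⊕b27⊕b29⊕b31 = 0⊕1⊕0⊕1⊕0⊕0⊕1⊕0⊕1⊕0⊕1⊕1⊕0⊕0⊕1⊕0 = 1
s2: b2⊕b3⊕b6⊕b7⊕b10⊕b11⊕b14⊕b15⊕b18⊕b19⊕b22⊕b23⊕b26⊕b27⊕b30⊕b31 = 0⊕1⊕1⊕1⊕1⊕0⊕0⊕0⊕1⊕0⊕0⊕1⊕1⊕0⊕1⊕0 = 0
s4: b4⊕b5⊕b6⊕b7⊕b12⊕b13⊕b14⊕b15⊕b20⊕b21⊕b22⊕b23⊕b28⊕b29⊕b30⊕b31 = 1⊕0⊕1⊕1⊕1⊕1⊕0⊕0⊕0⊕1⊕0⊕1⊕1⊕1⊕1⊕0 = 0
s8: b8⊕b9⊕b10⊕b11⊕b12⊕b13⊕b14⊕b15⊕b24⊕b25⊕b26⊕b27⊕b28⊕b29⊕b30⊕b31 = 0⊕0⊕1⊕0⊕1⊕1⊕0⊕0⊕1⊕0⊕1⊕0⊕1⊕1⊕1⊕0 = 0
s16: b16⊕b17⊕b18⊕b19⊕b20⊕b21⊕b22⊕b23⊕b24⊕b25⊕b26⊕b27⊕b28⊕b29⊕b30⊕b31 = 1⊕1⊕1⊕0⊕0⊕1⊕0⊕1⊕1⊕0⊕1⊕0⊕1⊕1⊕1⊕0 = 0
Syndrome (s16...s1) = 00001 → position 1.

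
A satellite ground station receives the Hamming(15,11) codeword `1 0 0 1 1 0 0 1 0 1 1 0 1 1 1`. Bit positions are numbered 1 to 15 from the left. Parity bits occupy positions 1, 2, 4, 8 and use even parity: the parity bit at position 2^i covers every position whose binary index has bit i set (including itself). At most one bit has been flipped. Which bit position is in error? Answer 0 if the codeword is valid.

5

s1: b1⊕b3⊕b5⊕b7⊕b9⊕b11⊕b13⊕b15 = 1⊕0⊕1⊕0⊕0⊕1⊕1⊕1 = 1
s2: b2⊕b3⊕b6⊕b7⊕b10⊕b11⊕b14⊕b15 = 0⊕0⊕0⊕0⊕1⊕1⊕1⊕1 = 0
s4: b4⊕b5⊕b6⊕b7⊕b12⊕b13⊕b14⊕b15 = 1⊕1⊕0⊕0⊕0⊕1⊕1⊕1 = 1
s8: b8⊕b9⊕b10⊕b11⊕b12⊕b13⊕b14⊕b15 = 1⊕0⊕1⊕1⊕0⊕1⊕1⊕1 = 0
Syndrome (s8...s1) = 0101 → position 5.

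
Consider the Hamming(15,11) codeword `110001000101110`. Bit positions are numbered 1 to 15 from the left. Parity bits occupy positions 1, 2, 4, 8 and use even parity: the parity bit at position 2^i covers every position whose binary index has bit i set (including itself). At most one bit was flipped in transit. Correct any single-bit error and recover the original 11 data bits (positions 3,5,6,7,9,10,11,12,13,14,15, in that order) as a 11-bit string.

00100101110

s1: b1⊕b3⊕b5⊕b7⊕b9⊕b11⊕b13⊕b15 = 1⊕0⊕0⊕0⊕0⊕0⊕1⊕0 = 0
s2: b2⊕b3⊕b6⊕b7⊕b10⊕b11⊕b14⊕b15 = 1⊕0⊕1⊕0⊕1⊕0⊕1⊕0 = 0
s4: b4⊕b5⊕b6⊕b7⊕b12⊕b13⊕b14⊕b15 = 0⊕0⊕1⊕0⊕1⊕1⊕1⊕0 = 0
s8: b8⊕b9⊕b10⊕b11⊕b12⊕b13⊕b14⊕b15 = 0⊕0⊕1⊕0⊕1⊕1⊕1⊕0 = 0
Syndrome (s8...s1) = 0000 → position 0 (no error).
No correction needed.
Data bits at positions 3,5,6,7,9,10,11,12,13,14,15: 00100101110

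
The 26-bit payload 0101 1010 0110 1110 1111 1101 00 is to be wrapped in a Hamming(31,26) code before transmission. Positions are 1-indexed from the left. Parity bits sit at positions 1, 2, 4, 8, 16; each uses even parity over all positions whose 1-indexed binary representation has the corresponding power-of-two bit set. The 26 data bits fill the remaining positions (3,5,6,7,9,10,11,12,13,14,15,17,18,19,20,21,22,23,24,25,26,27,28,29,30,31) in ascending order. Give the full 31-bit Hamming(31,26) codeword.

0000101110100110011101111110100

Place data bits at non-power-of-two positions: b3=0, b5=1, b6=0, b7=1, b9=1, b10=0, b11=1, b12=0, b13=0, b14=1, b15=1, b17=0, b18=1, b19=1, b20=1, b21=0, b22=1, b23=1, b24=1, b25=1, b26=1, b27=1, b28=0, b29=1, b30=0, b31=0.
p1 = XOR of data positions {3,5,7,9,11,13,15,17,19,21,23,25,27,29,31} = 0⊕1⊕1⊕1⊕1⊕0⊕1⊕0⊕1⊕0⊕1⊕1⊕1⊕1⊕0 = 0
p2 = XOR of data positions {3,6,7,10,11,14,15,18,19,22,23,26,27,30,31} = 0⊕0⊕1⊕0⊕1⊕1⊕1⊕1⊕1⊕1⊕1⊕1⊕1⊕0⊕0 = 0
p4 = XOR of data positions {5,6,7,12,13,14,15,20,21,22,23,28,29,30,31} = 1⊕0⊕1⊕0⊕0⊕1⊕1⊕1⊕0⊕1⊕1⊕0⊕1⊕0⊕0 = 0
p8 = XOR of data positions {9,10,11,12,13,14,15,24,25,26,27,28,29,30,31} = 1⊕0⊕1⊕0⊕0⊕1⊕1⊕1⊕1⊕1⊕1⊕0⊕1⊕0⊕0 = 1
p16 = XOR of data positions {17,18,19,20,21,22,23,24,25,26,27,28,29,30,31} = 0⊕1⊕1⊕1⊕0⊕1⊕1⊕1⊕1⊕1⊕1⊕0⊕1⊕0⊕0 = 0
Codeword b1..b31 = 0000101110100110011101111110100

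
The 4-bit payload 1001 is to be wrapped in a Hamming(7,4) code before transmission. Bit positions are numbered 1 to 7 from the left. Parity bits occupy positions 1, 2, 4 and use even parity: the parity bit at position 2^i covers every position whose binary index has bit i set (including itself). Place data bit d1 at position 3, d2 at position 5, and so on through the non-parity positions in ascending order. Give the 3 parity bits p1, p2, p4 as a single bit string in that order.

Place data bits at non-power-of-two positions: b3=1, b5=0, b6=0, b7=1.
p1 = XOR of data positions {3,5,7} = 1⊕0⊕1 = 0
p2 = XOR of data positions {3,6,7} = 1⊕0⊕1 = 0
p4 = XOR of data positions {5,6,7} = 0⊕0⊕1 = 1
Parity bits p1,p2,p4 = 001

001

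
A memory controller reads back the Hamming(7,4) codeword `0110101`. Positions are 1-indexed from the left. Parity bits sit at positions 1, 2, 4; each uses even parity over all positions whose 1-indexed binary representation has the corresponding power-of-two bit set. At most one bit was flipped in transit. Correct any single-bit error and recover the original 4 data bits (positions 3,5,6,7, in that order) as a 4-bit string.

0101

s1: b1⊕b3⊕b5⊕b7 = 0⊕1⊕1⊕1 = 1
s2: b2⊕b3⊕b6⊕b7 = 1⊕1⊕0⊕1 = 1
s4: b4⊕b5⊕b6⊕b7 = 0⊕1⊕0⊕1 = 0
Syndrome (s4...s1) = 011 → position 3.
Flip bit 3: corrected codeword = 0100101
Data bits at positions 3,5,6,7: 0101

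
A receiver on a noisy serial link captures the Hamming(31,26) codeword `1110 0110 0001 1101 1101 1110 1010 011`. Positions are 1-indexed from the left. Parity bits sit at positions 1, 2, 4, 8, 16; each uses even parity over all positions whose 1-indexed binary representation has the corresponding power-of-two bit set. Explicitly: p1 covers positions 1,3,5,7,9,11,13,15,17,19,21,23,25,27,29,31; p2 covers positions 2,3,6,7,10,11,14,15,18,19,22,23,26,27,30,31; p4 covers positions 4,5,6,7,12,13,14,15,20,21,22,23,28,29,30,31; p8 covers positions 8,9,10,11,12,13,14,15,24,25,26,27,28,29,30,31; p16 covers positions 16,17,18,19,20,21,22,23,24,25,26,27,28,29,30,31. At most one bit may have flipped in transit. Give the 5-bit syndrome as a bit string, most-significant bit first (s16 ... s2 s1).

s1: b1⊕b3⊕b5⊕b7⊕b9⊕b11⊕b13⊕b15⊕b17⊕b19⊕b21⊕b23⊕b25⊕b27⊕b29⊕b31 = 1⊕1⊕0⊕1⊕0⊕0⊕1⊕0⊕1⊕0⊕1⊕1⊕1⊕1⊕0⊕1 = 0
s2: b2⊕b3⊕b6⊕b7⊕b10⊕b11⊕b14⊕b15⊕b18⊕b19⊕b22⊕b23⊕b26⊕b27⊕b30⊕b31 = 1⊕1⊕1⊕1⊕0⊕0⊕1⊕0⊕1⊕0⊕1⊕1⊕0⊕1⊕1⊕1 = 1
s4: b4⊕b5⊕b6⊕b7⊕b12⊕b13⊕b14⊕b15⊕b20⊕b21⊕b22⊕b23⊕b28⊕b29⊕b30⊕b31 = 0⊕0⊕1⊕1⊕1⊕1⊕1⊕0⊕1⊕1⊕1⊕1⊕0⊕0⊕1⊕1 = 1
s8: b8⊕b9⊕b10⊕b11⊕b12⊕b13⊕b14⊕b15⊕b24⊕b25⊕b26⊕b27⊕b28⊕b29⊕b30⊕b31 = 0⊕0⊕0⊕0⊕1⊕1⊕1⊕0⊕0⊕1⊕0⊕1⊕0⊕0⊕1⊕1 = 1
s16: b16⊕b17⊕b18⊕b19⊕b20⊕b21⊕b22⊕b23⊕b24⊕b25⊕b26⊕b27⊕b28⊕b29⊕b30⊕b31 = 1⊕1⊕1⊕0⊕1⊕1⊕1⊕1⊕0⊕1⊕0⊕1⊕0⊕0⊕1⊕1 = 1
Syndrome (s16...s1) = 11110 → position 30.

11110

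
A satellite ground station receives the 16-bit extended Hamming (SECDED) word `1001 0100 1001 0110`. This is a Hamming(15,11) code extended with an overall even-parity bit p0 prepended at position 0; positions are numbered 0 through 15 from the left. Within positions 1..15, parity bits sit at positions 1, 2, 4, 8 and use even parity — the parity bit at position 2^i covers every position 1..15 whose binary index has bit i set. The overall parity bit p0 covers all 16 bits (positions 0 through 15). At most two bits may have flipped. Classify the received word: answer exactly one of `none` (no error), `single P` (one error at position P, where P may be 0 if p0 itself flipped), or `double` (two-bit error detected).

single 6

s1: b1⊕b3⊕b5⊕b7⊕b9⊕b11⊕b13⊕b15 = 0⊕1⊕1⊕0⊕0⊕1⊕1⊕0 = 0
s2: b2⊕b3⊕b6⊕b7⊕b10⊕b11⊕b14⊕b15 = 0⊕1⊕0⊕0⊕0⊕1⊕1⊕0 = 1
s4: b4⊕b5⊕b6⊕b7⊕b12⊕b13⊕b14⊕b15 = 0⊕1⊕0⊕0⊕0⊕1⊕1⊕0 = 1
s8: b8⊕b9⊕b10⊕b11⊕b12⊕b13⊕b14⊕b15 = 1⊕0⊕0⊕1⊕0⊕1⊕1⊕0 = 0
Syndrome (s8...s1) = 0110 → position 6.
Overall parity (XOR of all 16 bits, including p0): 1⊕0⊕0⊕1⊕0⊕1⊕0⊕0⊕1⊕0⊕0⊕1⊕0⊕1⊕1⊕0 = 1
Overall=1, syndrome position=6 → single-bit error at position 6.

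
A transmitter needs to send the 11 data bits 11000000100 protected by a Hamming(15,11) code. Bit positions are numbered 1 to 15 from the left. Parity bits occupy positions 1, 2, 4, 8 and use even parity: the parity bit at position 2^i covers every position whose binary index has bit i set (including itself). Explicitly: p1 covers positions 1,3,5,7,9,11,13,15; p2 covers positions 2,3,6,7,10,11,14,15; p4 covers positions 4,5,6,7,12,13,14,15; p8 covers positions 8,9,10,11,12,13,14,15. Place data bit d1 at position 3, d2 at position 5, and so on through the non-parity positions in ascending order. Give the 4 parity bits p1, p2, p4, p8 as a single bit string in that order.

Place data bits at non-power-of-two positions: b3=1, b5=1, b6=0, b7=0, b9=0, b10=0, b11=0, b12=0, b13=1, b14=0, b15=0.
p1 = XOR of data positions {3,5,7,9,11,13,15} = 1⊕1⊕0⊕0⊕0⊕1⊕0 = 1
p2 = XOR of data positions {3,6,7,10,11,14,15} = 1⊕0⊕0⊕0⊕0⊕0⊕0 = 1
p4 = XOR of data positions {5,6,7,12,13,14,15} = 1⊕0⊕0⊕0⊕1⊕0⊕0 = 0
p8 = XOR of data positions {9,10,11,12,13,14,15} = 0⊕0⊕0⊕0⊕1⊕0⊕0 = 1
Parity bits p1,p2,p4,p8 = 1101

1101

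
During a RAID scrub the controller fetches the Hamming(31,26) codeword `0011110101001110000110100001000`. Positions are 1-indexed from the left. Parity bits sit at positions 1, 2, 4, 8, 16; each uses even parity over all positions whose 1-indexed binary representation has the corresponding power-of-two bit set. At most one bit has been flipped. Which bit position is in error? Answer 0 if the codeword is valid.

s1: b1⊕b3⊕b5⊕b7⊕b9⊕b11⊕b13⊕b15⊕b17⊕b19⊕b21⊕b23⊕b25⊕b27⊕b29⊕b31 = 0⊕1⊕1⊕0⊕0⊕0⊕1⊕1⊕0⊕0⊕1⊕1⊕0⊕0⊕0⊕0 = 0
s2: b2⊕b3⊕b6⊕b7⊕b10⊕b11⊕b14⊕b15⊕b18⊕b19⊕b22⊕b23⊕b26⊕b27⊕b30⊕b31 = 0⊕1⊕1⊕0⊕1⊕0⊕1⊕1⊕0⊕0⊕0⊕1⊕0⊕0⊕0⊕0 = 0
s4: b4⊕b5⊕b6⊕b7⊕b12⊕b13⊕b14⊕b15⊕b20⊕b21⊕b22⊕b23⊕b28⊕b29⊕b30⊕b31 = 1⊕1⊕1⊕0⊕0⊕1⊕1⊕1⊕1⊕1⊕0⊕1⊕1⊕0⊕0⊕0 = 0
s8: b8⊕b9⊕b10⊕b11⊕b12⊕b13⊕b14⊕b15⊕b24⊕b25⊕b26⊕b27⊕b28⊕b29⊕b30⊕b31 = 1⊕0⊕1⊕0⊕0⊕1⊕1⊕1⊕0⊕0⊕0⊕0⊕1⊕0⊕0⊕0 = 0
s16: b16⊕b17⊕b18⊕b19⊕b20⊕b21⊕b22⊕b23⊕b24⊕b25⊕b26⊕b27⊕b28⊕b29⊕b30⊕b31 = 0⊕0⊕0⊕0⊕1⊕1⊕0⊕1⊕0⊕0⊕0⊕0⊕1⊕0⊕0⊕0 = 0
Syndrome (s16...s1) = 00000 → position 0 (no error).

0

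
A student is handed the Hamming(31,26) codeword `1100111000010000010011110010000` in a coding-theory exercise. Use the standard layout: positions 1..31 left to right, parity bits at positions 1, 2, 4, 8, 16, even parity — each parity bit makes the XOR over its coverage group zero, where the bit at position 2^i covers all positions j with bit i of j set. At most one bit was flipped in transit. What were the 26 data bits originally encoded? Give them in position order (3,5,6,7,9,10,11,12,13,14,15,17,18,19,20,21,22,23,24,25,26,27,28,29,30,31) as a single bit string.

s1: b1⊕b3⊕b5⊕b7⊕b9⊕b11⊕b13⊕b15⊕b17⊕b19⊕b21⊕b23⊕b25⊕b27⊕b29⊕b31 = 1⊕0⊕1⊕1⊕0⊕0⊕0⊕0⊕0⊕0⊕1⊕1⊕0⊕1⊕0⊕0 = 0
s2: b2⊕b3⊕b6⊕b7⊕b10⊕b11⊕b14⊕b15⊕b18⊕b19⊕b22⊕b23⊕b26⊕b27⊕b30⊕b31 = 1⊕0⊕1⊕1⊕0⊕0⊕0⊕0⊕1⊕0⊕1⊕1⊕0⊕1⊕0⊕0 = 1
s4: b4⊕b5⊕b6⊕b7⊕b12⊕b13⊕b14⊕b15⊕b20⊕b21⊕b22⊕b23⊕b28⊕b29⊕b30⊕b31 = 0⊕1⊕1⊕1⊕1⊕0⊕0⊕0⊕0⊕1⊕1⊕1⊕0⊕0⊕0⊕0 = 1
s8: b8⊕b9⊕b10⊕b11⊕b12⊕b13⊕b14⊕b15⊕b24⊕b25⊕b26⊕b27⊕b28⊕b29⊕b30⊕b31 = 0⊕0⊕0⊕0⊕1⊕0⊕0⊕0⊕1⊕0⊕0⊕1⊕0⊕0⊕0⊕0 = 1
s16: b16⊕b17⊕b18⊕b19⊕b20⊕b21⊕b22⊕b23⊕b24⊕b25⊕b26⊕b27⊕b28⊕b29⊕b30⊕b31 = 0⊕0⊕1⊕0⊕0⊕1⊕1⊕1⊕1⊕0⊕0⊕1⊕0⊕0⊕0⊕0 = 0
Syndrome (s16...s1) = 01110 → position 14.
Flip bit 14: corrected codeword = 1100111000010100010011110010000
Data bits at positions 3,5,6,7,9,10,11,12,13,14,15,17,18,19,20,21,22,23,24,25,26,27,28,29,30,31: 01110001010010011110010000

01110001010010011110010000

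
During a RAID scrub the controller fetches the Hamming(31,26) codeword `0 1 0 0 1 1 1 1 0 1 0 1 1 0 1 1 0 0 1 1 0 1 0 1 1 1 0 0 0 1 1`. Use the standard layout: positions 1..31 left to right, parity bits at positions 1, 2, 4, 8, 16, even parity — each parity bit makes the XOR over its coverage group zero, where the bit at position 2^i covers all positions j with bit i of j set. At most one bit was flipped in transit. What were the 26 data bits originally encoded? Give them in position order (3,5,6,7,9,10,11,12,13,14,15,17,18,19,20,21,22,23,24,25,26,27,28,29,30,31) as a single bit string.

s1: b1⊕b3⊕b5⊕b7⊕b9⊕b11⊕b13⊕b15⊕b17⊕b19⊕b21⊕b23⊕b25⊕b27⊕b29⊕b31 = 0⊕0⊕1⊕1⊕0⊕0⊕1⊕1⊕0⊕1⊕0⊕0⊕1⊕0⊕0⊕1 = 1
s2: b2⊕b3⊕b6⊕b7⊕b10⊕b11⊕b14⊕b15⊕b18⊕b19⊕b22⊕b23⊕b26⊕b27⊕b30⊕b31 = 1⊕0⊕1⊕1⊕1⊕0⊕0⊕1⊕0⊕1⊕1⊕0⊕1⊕0⊕1⊕1 = 0
s4: b4⊕b5⊕b6⊕b7⊕b12⊕b13⊕b14⊕b15⊕b20⊕b21⊕b22⊕b23⊕b28⊕b29⊕b30⊕b31 = 0⊕1⊕1⊕1⊕1⊕1⊕0⊕1⊕1⊕0⊕1⊕0⊕0⊕0⊕1⊕1 = 0
s8: b8⊕b9⊕b10⊕b11⊕b12⊕b13⊕b14⊕b15⊕b24⊕b25⊕b26⊕b27⊕b28⊕b29⊕b30⊕b31 = 1⊕0⊕1⊕0⊕1⊕1⊕0⊕1⊕1⊕1⊕1⊕0⊕0⊕0⊕1⊕1 = 0
s16: b16⊕b17⊕b18⊕b19⊕b20⊕b21⊕b22⊕b23⊕b24⊕b25⊕b26⊕b27⊕b28⊕b29⊕b30⊕b31 = 1⊕0⊕0⊕1⊕1⊕0⊕1⊕0⊕1⊕1⊕1⊕0⊕0⊕0⊕1⊕1 = 1
Syndrome (s16...s1) = 10001 → position 17.
Flip bit 17: corrected codeword = 0100111101011011101101011100011
Data bits at positions 3,5,6,7,9,10,11,12,13,14,15,17,18,19,20,21,22,23,24,25,26,27,28,29,30,31: 01110101101101101011100011

01110101101101101011100011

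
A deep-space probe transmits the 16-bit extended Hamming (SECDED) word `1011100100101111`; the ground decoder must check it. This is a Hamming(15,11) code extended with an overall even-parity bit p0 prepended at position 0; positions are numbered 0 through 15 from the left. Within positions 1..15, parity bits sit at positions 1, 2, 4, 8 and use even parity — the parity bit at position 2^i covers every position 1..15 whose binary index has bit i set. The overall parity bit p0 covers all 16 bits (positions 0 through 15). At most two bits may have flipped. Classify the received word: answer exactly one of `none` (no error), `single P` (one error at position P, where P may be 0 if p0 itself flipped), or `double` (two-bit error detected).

s1: b1⊕b3⊕b5⊕b7⊕b9⊕b11⊕b13⊕b15 = 0⊕1⊕0⊕1⊕0⊕0⊕1⊕1 = 0
s2: b2⊕b3⊕b6⊕b7⊕b10⊕b11⊕b14⊕b15 = 1⊕1⊕0⊕1⊕1⊕0⊕1⊕1 = 0
s4: b4⊕b5⊕b6⊕b7⊕b12⊕b13⊕b14⊕b15 = 1⊕0⊕0⊕1⊕1⊕1⊕1⊕1 = 0
s8: b8⊕b9⊕b10⊕b11⊕b12⊕b13⊕b14⊕b15 = 0⊕0⊕1⊕0⊕1⊕1⊕1⊕1 = 1
Syndrome (s8...s1) = 1000 → position 8.
Overall parity (XOR of all 16 bits, including p0): 1⊕0⊕1⊕1⊕1⊕0⊕0⊕1⊕0⊕0⊕1⊕0⊕1⊕1⊕1⊕1 = 0
Overall=0, syndrome position=8 → double-bit error detected (uncorrectable).

double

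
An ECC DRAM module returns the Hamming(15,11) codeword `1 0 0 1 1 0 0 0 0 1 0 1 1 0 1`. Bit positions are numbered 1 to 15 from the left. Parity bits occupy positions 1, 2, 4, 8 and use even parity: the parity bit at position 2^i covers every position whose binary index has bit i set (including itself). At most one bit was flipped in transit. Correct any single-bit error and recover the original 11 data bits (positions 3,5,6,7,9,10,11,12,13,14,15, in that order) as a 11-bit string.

s1: b1⊕b3⊕b5⊕b7⊕b9⊕b11⊕b13⊕b15 = 1⊕0⊕1⊕0⊕0⊕0⊕1⊕1 = 0
s2: b2⊕b3⊕b6⊕b7⊕b10⊕b11⊕b14⊕b15 = 0⊕0⊕0⊕0⊕1⊕0⊕0⊕1 = 0
s4: b4⊕b5⊕b6⊕b7⊕b12⊕b13⊕b14⊕b15 = 1⊕1⊕0⊕0⊕1⊕1⊕0⊕1 = 1
s8: b8⊕b9⊕b10⊕b11⊕b12⊕b13⊕b14⊕b15 = 0⊕0⊕1⊕0⊕1⊕1⊕0⊕1 = 0
Syndrome (s8...s1) = 0100 → position 4.
Flip bit 4: corrected codeword = 100010000101101
Data bits at positions 3,5,6,7,9,10,11,12,13,14,15: 01000101101

01000101101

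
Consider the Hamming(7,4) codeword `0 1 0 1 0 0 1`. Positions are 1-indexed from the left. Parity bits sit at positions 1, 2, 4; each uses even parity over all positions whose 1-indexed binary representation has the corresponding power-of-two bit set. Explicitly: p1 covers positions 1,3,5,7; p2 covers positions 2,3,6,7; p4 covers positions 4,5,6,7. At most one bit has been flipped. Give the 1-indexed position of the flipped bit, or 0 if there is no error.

s1: b1⊕b3⊕b5⊕b7 = 0⊕0⊕0⊕1 = 1
s2: b2⊕b3⊕b6⊕b7 = 1⊕0⊕0⊕1 = 0
s4: b4⊕b5⊕b6⊕b7 = 1⊕0⊕0⊕1 = 0
Syndrome (s4...s1) = 001 → position 1.

1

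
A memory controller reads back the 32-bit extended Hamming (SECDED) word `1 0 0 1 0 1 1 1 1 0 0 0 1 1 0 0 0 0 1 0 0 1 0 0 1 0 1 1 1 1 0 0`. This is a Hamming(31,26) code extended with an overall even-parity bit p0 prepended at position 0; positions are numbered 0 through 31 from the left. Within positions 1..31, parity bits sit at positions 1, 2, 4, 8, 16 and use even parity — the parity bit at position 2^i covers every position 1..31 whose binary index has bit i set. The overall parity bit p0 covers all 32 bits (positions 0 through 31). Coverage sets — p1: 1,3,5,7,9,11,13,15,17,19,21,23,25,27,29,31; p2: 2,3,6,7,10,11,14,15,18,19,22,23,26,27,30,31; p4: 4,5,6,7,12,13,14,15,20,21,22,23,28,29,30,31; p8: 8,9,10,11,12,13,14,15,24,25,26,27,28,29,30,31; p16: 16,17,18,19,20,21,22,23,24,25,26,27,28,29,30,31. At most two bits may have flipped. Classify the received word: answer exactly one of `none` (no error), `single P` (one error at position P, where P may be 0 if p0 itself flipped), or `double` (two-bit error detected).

single 17

s1: b1⊕b3⊕b5⊕b7⊕b9⊕b11⊕b13⊕b15⊕b17⊕b19⊕b21⊕b23⊕b25⊕b27⊕b29⊕b31 = 0⊕1⊕1⊕1⊕0⊕0⊕1⊕0⊕0⊕0⊕1⊕0⊕0⊕1⊕1⊕0 = 1
s2: b2⊕b3⊕b6⊕b7⊕b10⊕b11⊕b14⊕b15⊕b18⊕b19⊕b22⊕b23⊕b26⊕b27⊕b30⊕b31 = 0⊕1⊕1⊕1⊕0⊕0⊕0⊕0⊕1⊕0⊕0⊕0⊕1⊕1⊕0⊕0 = 0
s4: b4⊕b5⊕b6⊕b7⊕b12⊕b13⊕b14⊕b15⊕b20⊕b21⊕b22⊕b23⊕b28⊕b29⊕b30⊕b31 = 0⊕1⊕1⊕1⊕1⊕1⊕0⊕0⊕0⊕1⊕0⊕0⊕1⊕1⊕0⊕0 = 0
s8: b8⊕b9⊕b10⊕b11⊕b12⊕b13⊕b14⊕b15⊕b24⊕b25⊕b26⊕b27⊕b28⊕b29⊕b30⊕b31 = 1⊕0⊕0⊕0⊕1⊕1⊕0⊕0⊕1⊕0⊕1⊕1⊕1⊕1⊕0⊕0 = 0
s16: b16⊕b17⊕b18⊕b19⊕b20⊕b21⊕b22⊕b23⊕b24⊕b25⊕b26⊕b27⊕b28⊕b29⊕b30⊕b31 = 0⊕0⊕1⊕0⊕0⊕1⊕0⊕0⊕1⊕0⊕1⊕1⊕1⊕1⊕0⊕0 = 1
Syndrome (s16...s1) = 10001 → position 17.
Overall parity (XOR of all 32 bits, including p0): 1⊕0⊕0⊕1⊕0⊕1⊕1⊕1⊕1⊕0⊕0⊕0⊕1⊕1⊕0⊕0⊕0⊕0⊕1⊕0⊕0⊕1⊕0⊕0⊕1⊕0⊕1⊕1⊕1⊕1⊕0⊕0 = 1
Overall=1, syndrome position=17 → single-bit error at position 17.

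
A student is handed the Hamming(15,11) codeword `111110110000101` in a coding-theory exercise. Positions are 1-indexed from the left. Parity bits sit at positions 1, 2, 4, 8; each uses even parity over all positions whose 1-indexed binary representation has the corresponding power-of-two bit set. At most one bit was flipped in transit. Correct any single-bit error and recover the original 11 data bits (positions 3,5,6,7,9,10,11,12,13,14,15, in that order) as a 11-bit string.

s1: b1⊕b3⊕b5⊕b7⊕b9⊕b11⊕b13⊕b15 = 1⊕1⊕1⊕1⊕0⊕0⊕1⊕1 = 0
s2: b2⊕b3⊕b6⊕b7⊕b10⊕b11⊕b14⊕b15 = 1⊕1⊕0⊕1⊕0⊕0⊕0⊕1 = 0
s4: b4⊕b5⊕b6⊕b7⊕b12⊕b13⊕b14⊕b15 = 1⊕1⊕0⊕1⊕0⊕1⊕0⊕1 = 1
s8: b8⊕b9⊕b10⊕b11⊕b12⊕b13⊕b14⊕b15 = 1⊕0⊕0⊕0⊕0⊕1⊕0⊕1 = 1
Syndrome (s8...s1) = 1100 → position 12.
Flip bit 12: corrected codeword = 111110110001101
Data bits at positions 3,5,6,7,9,10,11,12,13,14,15: 11010001101

11010001101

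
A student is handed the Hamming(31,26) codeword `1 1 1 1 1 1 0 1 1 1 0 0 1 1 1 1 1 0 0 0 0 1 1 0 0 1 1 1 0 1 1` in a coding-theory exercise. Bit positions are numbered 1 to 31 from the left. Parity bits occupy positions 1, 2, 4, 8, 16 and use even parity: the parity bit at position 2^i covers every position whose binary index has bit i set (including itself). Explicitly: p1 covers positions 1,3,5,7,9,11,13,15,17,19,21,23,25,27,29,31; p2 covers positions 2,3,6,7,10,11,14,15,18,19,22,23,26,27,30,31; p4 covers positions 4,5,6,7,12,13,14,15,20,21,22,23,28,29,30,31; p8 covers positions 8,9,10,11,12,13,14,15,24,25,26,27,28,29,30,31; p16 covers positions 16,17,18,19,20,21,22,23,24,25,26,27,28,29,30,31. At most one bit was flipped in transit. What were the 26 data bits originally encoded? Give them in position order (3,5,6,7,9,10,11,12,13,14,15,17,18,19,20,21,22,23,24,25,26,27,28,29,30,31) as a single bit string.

s1: b1⊕b3⊕b5⊕b7⊕b9⊕b11⊕b13⊕b15⊕b17⊕b19⊕b21⊕b23⊕b25⊕b27⊕b29⊕b31 = 1⊕1⊕1⊕0⊕1⊕0⊕1⊕1⊕1⊕0⊕0⊕1⊕0⊕1⊕0⊕1 = 0
s2: b2⊕b3⊕b6⊕b7⊕b10⊕b11⊕b14⊕b15⊕b18⊕b19⊕b22⊕b23⊕b26⊕b27⊕b30⊕b31 = 1⊕1⊕1⊕0⊕1⊕0⊕1⊕1⊕0⊕0⊕1⊕1⊕1⊕1⊕1⊕1 = 0
s4: b4⊕b5⊕b6⊕b7⊕b12⊕b13⊕b14⊕b15⊕b20⊕b21⊕b22⊕b23⊕b28⊕b29⊕b30⊕b31 = 1⊕1⊕1⊕0⊕0⊕1⊕1⊕1⊕0⊕0⊕1⊕1⊕1⊕0⊕1⊕1 = 1
s8: b8⊕b9⊕b10⊕b11⊕b12⊕b13⊕b14⊕b15⊕b24⊕b25⊕b26⊕b27⊕b28⊕b29⊕b30⊕b31 = 1⊕1⊕1⊕0⊕0⊕1⊕1⊕1⊕0⊕0⊕1⊕1⊕1⊕0⊕1⊕1 = 1
s16: b16⊕b17⊕b18⊕b19⊕b20⊕b21⊕b22⊕b23⊕b24⊕b25⊕b26⊕b27⊕b28⊕b29⊕b30⊕b31 = 1⊕1⊕0⊕0⊕0⊕0⊕1⊕1⊕0⊕0⊕1⊕1⊕1⊕0⊕1⊕1 = 1
Syndrome (s16...s1) = 11100 → position 28.
Flip bit 28: corrected codeword = 1111110111001111100001100110011
Data bits at positions 3,5,6,7,9,10,11,12,13,14,15,17,18,19,20,21,22,23,24,25,26,27,28,29,30,31: 11101100111100001100110011

11101100111100001100110011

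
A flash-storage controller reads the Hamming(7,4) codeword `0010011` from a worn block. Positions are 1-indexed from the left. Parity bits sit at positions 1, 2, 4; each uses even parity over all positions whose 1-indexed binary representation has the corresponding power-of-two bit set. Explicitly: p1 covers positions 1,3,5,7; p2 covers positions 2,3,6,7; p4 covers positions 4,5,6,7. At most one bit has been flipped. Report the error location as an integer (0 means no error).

s1: b1⊕b3⊕b5⊕b7 = 0⊕1⊕0⊕1 = 0
s2: b2⊕b3⊕b6⊕b7 = 0⊕1⊕1⊕1 = 1
s4: b4⊕b5⊕b6⊕b7 = 0⊕0⊕1⊕1 = 0
Syndrome (s4...s1) = 010 → position 2.

2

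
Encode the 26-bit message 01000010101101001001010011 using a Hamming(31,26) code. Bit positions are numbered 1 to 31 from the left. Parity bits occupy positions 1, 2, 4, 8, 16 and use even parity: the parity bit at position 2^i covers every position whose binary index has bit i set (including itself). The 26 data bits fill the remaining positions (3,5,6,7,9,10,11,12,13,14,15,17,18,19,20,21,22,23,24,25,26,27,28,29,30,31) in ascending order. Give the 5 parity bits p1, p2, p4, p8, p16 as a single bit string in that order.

Place data bits at non-power-of-two positions: b3=0, b5=1, b6=0, b7=0, b9=0, b10=0, b11=1, b12=0, b13=1, b14=0, b15=1, b17=1, b18=0, b19=1, b20=0, b21=0, b22=1, b23=0, b24=0, b25=1, b26=0, b27=1, b28=0, b29=0, b30=1, b31=1.
p1 = XOR of data positions {3,5,7,9,11,13,15,17,19,21,23,25,27,29,31} = 0⊕1⊕0⊕0⊕1⊕1⊕1⊕1⊕1⊕0⊕0⊕1⊕1⊕0⊕1 = 1
p2 = XOR of data positions {3,6,7,10,11,14,15,18,19,22,23,26,27,30,31} = 0⊕0⊕0⊕0⊕1⊕0⊕1⊕0⊕1⊕1⊕0⊕0⊕1⊕1⊕1 = 1
p4 = XOR of data positions {5,6,7,12,13,14,15,20,21,22,23,28,29,30,31} = 1⊕0⊕0⊕0⊕1⊕0⊕1⊕0⊕0⊕1⊕0⊕0⊕0⊕1⊕1 = 0
p8 = XOR of data positions {9,10,11,12,13,14,15,24,25,26,27,28,29,30,31} = 0⊕0⊕1⊕0⊕1⊕0⊕1⊕0⊕1⊕0⊕1⊕0⊕0⊕1⊕1 = 1
p16 = XOR of data positions {17,18,19,20,21,22,23,24,25,26,27,28,29,30,31} = 1⊕0⊕1⊕0⊕0⊕1⊕0⊕0⊕1⊕0⊕1⊕0⊕0⊕1⊕1 = 1
Parity bits p1,p2,p4,p8,p16 = 11011

11011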